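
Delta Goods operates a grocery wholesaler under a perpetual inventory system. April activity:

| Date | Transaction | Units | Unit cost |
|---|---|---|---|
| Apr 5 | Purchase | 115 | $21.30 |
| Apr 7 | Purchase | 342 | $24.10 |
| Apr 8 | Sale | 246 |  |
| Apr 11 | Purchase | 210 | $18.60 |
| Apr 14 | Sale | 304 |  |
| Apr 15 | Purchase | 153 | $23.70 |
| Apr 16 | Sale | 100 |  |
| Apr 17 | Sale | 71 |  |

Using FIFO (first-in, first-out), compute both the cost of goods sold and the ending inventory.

Apr 8, 246 sold [FIFO — oldest first]: 115 @ $21.30 + 131 @ $24.10 = $5,606.60
Apr 14, 304 sold [FIFO — oldest first]: 211 @ $24.10 + 93 @ $18.60 = $6,814.90
Apr 16, 100 sold [FIFO — oldest first]: 100 @ $18.60 = $1,860.00
Apr 17, 71 sold [FIFO — oldest first]: 17 @ $18.60 + 54 @ $23.70 = $1,596.00
Total COGS = $5,606.60 + $6,814.90 + $1,860.00 + $1,596.00 = $15,877.50
Ending inventory: 99 @ $23.70 = $2,346.30
Check: goods available $18,223.80 = COGS $15,877.50 + ending $2,346.30

COGS = $15,877.50; ending inventory = $2,346.30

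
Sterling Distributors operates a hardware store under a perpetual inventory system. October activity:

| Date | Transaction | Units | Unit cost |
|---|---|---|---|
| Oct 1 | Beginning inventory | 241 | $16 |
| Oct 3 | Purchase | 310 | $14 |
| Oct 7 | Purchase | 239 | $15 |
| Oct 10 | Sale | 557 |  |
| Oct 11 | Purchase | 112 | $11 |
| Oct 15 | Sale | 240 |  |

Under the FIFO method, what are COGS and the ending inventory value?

Oct 10, 557 sold [FIFO — oldest first]: 241 @ $16 + 310 @ $14 + 6 @ $15 = $8,286
Oct 15, 240 sold [FIFO — oldest first]: 233 @ $15 + 7 @ $11 = $3,572
Total COGS = $8,286 + $3,572 = $11,858
Ending inventory: 105 @ $11 = $1,155

COGS = $11,858; ending inventory = $1,155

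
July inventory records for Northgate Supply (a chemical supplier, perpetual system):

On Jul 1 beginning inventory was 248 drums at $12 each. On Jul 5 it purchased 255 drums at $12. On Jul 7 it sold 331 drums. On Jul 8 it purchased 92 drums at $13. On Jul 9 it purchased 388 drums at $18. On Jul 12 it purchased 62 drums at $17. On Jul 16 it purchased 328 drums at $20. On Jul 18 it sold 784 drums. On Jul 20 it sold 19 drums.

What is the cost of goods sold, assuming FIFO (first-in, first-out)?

COGS = $17,050

Jul 7, 331 sold [FIFO — oldest first]: 248 @ $12 + 83 @ $12 = $3,972
Jul 18, 784 sold [FIFO — oldest first]: 172 @ $12 + 92 @ $13 + 388 @ $18 + 62 @ $17 + 70 @ $20 = $12,698
Jul 20, 19 sold [FIFO — oldest first]: 19 @ $20 = $380
Total COGS = $3,972 + $12,698 + $380 = $17,050
Ending inventory: 239 @ $20 = $4,780
Check: goods available $21,830 = COGS $17,050 + ending $4,780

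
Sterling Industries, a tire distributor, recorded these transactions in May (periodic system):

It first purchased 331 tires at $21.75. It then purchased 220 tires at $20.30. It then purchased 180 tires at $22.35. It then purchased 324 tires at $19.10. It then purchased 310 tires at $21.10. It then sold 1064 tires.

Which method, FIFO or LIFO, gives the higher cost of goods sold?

FIFO

FIFO COGS: 331 @ $21.75 + 220 @ $20.30 + 180 @ $22.35 + 324 @ $19.10 + 9 @ $21.10 = $22,066.55
LIFO COGS: 310 @ $21.10 + 324 @ $19.10 + 180 @ $22.35 + 220 @ $20.30 + 30 @ $21.75 = $21,870.90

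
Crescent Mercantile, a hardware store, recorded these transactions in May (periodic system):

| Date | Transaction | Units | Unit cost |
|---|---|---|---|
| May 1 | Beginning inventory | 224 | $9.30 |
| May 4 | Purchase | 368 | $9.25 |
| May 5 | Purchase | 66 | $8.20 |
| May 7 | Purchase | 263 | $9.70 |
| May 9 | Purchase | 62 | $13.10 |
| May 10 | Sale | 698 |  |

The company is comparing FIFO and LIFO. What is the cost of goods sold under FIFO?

FIFO COGS: 224 @ $9.30 + 368 @ $9.25 + 66 @ $8.20 + 40 @ $9.70 = $6,416.40
LIFO COGS: 62 @ $13.10 + 263 @ $9.70 + 66 @ $8.20 + 307 @ $9.25 = $6,744.25

COGS = $6,416.40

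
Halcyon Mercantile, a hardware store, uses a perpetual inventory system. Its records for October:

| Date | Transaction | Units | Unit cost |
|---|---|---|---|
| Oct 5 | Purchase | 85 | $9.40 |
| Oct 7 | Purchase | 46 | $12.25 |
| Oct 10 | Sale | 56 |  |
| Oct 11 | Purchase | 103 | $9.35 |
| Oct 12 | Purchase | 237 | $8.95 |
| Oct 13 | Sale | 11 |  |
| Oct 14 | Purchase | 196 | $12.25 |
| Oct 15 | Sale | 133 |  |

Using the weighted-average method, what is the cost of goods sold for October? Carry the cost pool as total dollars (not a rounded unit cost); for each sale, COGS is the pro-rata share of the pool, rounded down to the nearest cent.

COGS = $2,050.95

After Oct 5: 85 on hand, pool $799.00 (≈ $9.4000 each)
After Oct 7: 131 on hand, pool $1,362.50 (≈ $10.4008 each)
Oct 10, sell 56: 56/131 × $1,362.50 → $582.44
After Oct 11: 178 on hand, pool $1,743.11 (≈ $9.7928 each)
After Oct 12: 415 on hand, pool $3,864.26 (≈ $9.3115 each)
Oct 13, sell 11: 11/415 × $3,864.26 → $102.42
After Oct 14: 600 on hand, pool $6,162.84 (≈ $10.2714 each)
Oct 15, sell 133: 133/600 × $6,162.84 → $1,366.09
Total COGS = $582.44 + $102.42 + $1,366.09 = $2,050.95
Ending inventory (cost pool remaining) = $4,796.75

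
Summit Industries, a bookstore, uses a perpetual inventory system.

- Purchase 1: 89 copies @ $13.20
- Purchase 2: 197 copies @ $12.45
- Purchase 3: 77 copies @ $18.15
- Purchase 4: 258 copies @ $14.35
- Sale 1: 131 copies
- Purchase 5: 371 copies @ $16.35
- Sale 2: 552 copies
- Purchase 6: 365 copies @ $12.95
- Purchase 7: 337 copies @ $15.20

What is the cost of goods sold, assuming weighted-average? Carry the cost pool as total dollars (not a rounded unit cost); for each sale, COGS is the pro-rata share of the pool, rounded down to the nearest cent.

COGS = $10,144.82

After Purchase 1: 89 on hand, pool $1,174.80 (≈ $13.2000 each)
After Purchase 2: 286 on hand, pool $3,627.45 (≈ $12.6834 each)
After Purchase 3: 363 on hand, pool $5,025.00 (≈ $13.8430 each)
After Purchase 4: 621 on hand, pool $8,727.30 (≈ $14.0536 each)
Sale 1, sell 131: 131/621 × $8,727.30 → $1,841.02
After Purchase 5: 861 on hand, pool $12,952.13 (≈ $15.0431 each)
Sale 2, sell 552: 552/861 × $12,952.13 → $8,303.80
After Purchase 6: 674 on hand, pool $9,375.08 (≈ $13.9096 each)
After Purchase 7: 1011 on hand, pool $14,497.48 (≈ $14.3397 each)
Total COGS = $1,841.02 + $8,303.80 = $10,144.82
Ending inventory (cost pool remaining) = $14,497.48
Check: goods available $24,642.30 = COGS $10,144.82 + ending $14,497.48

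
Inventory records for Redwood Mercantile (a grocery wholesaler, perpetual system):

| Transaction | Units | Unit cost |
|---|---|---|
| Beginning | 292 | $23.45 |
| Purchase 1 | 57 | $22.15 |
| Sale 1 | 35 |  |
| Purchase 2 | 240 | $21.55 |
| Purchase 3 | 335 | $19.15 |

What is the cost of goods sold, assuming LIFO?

Sale 1 (35) [LIFO — newest first]: 35 @ $22.15 = $775.25
Ending inventory: 292 @ $23.45 + 22 @ $22.15 + 240 @ $21.55 + 335 @ $19.15 = $18,921.95
Check: goods available $19,697.20 = COGS $775.25 + ending $18,921.95

COGS = $775.25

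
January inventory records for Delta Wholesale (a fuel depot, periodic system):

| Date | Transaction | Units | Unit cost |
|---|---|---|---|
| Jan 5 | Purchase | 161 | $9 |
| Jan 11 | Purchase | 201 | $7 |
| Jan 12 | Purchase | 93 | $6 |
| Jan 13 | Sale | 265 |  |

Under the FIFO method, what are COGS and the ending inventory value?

COGS = $2,177; ending inventory = $1,237

Jan 13, 265 sold [FIFO — oldest first]: 161 @ $9 + 104 @ $7 = $2,177
Ending inventory: 97 @ $7 + 93 @ $6 = $1,237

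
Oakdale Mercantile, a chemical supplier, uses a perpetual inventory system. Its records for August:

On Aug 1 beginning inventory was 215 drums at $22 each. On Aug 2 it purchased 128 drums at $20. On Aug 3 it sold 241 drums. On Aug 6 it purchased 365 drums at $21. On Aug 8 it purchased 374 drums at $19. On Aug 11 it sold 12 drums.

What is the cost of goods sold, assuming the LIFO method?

Aug 3, 241 sold [LIFO — newest first]: 128 @ $20 + 113 @ $22 = $5,046
Aug 11, 12 sold [LIFO — newest first]: 12 @ $19 = $228
Total COGS = $5,046 + $228 = $5,274
Ending inventory: 102 @ $22 + 365 @ $21 + 362 @ $19 = $16,787
Check: goods available $22,061 = COGS $5,274 + ending $16,787

COGS = $5,274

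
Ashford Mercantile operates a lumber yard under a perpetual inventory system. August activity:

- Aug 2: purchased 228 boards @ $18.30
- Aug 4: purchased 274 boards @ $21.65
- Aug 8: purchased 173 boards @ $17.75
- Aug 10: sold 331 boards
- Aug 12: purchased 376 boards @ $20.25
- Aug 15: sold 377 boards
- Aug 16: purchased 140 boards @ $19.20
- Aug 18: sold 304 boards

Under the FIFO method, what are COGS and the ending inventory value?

Aug 10, 331 sold [FIFO — oldest first]: 228 @ $18.30 + 103 @ $21.65 = $6,402.35
Aug 15, 377 sold [FIFO — oldest first]: 171 @ $21.65 + 173 @ $17.75 + 33 @ $20.25 = $7,441.15
Aug 18, 304 sold [FIFO — oldest first]: 304 @ $20.25 = $6,156.00
Total COGS = $6,402.35 + $7,441.15 + $6,156.00 = $19,999.50
Ending inventory: 39 @ $20.25 + 140 @ $19.20 = $3,477.75

COGS = $19,999.50; ending inventory = $3,477.75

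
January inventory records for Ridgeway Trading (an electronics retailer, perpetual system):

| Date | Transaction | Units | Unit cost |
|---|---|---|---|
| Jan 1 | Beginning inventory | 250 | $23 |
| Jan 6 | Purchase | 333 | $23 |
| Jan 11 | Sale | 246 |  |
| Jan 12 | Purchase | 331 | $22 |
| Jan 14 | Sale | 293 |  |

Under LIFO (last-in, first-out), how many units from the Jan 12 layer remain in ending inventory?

Jan 11, 246 sold [LIFO — newest first]: 246 @ $23 = $5,658
Jan 14, 293 sold [LIFO — newest first]: 293 @ $22 = $6,446
Total COGS = $5,658 + $6,446 = $12,104
Ending inventory: 250 @ $23 + 87 @ $23 + 38 @ $22 = $8,587
Check: goods available $20,691 = COGS $12,104 + ending $8,587

38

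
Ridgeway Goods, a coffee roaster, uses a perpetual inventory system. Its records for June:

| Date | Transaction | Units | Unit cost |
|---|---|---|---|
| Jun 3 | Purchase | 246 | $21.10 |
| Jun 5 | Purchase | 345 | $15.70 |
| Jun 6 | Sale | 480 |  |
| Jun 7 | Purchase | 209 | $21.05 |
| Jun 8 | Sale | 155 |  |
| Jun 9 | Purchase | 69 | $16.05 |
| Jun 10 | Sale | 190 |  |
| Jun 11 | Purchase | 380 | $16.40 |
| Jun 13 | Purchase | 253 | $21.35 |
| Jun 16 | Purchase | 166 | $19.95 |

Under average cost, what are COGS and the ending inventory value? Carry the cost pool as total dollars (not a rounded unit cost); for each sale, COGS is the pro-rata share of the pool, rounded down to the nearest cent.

COGS = $15,286.05; ending inventory = $15,773.20

After Jun 3: 246 on hand, pool $5,190.60 (≈ $21.1000 each)
After Jun 5: 591 on hand, pool $10,607.10 (≈ $17.9477 each)
Jun 6, sell 480: 480/591 × $10,607.10 → $8,614.90
After Jun 7: 320 on hand, pool $6,391.65 (≈ $19.9739 each)
Jun 8, sell 155: 155/320 × $6,391.65 → $3,095.95
After Jun 9: 234 on hand, pool $4,403.15 (≈ $18.8169 each)
Jun 10, sell 190: 190/234 × $4,403.15 → $3,575.20
After Jun 11: 424 on hand, pool $7,059.95 (≈ $16.6508 each)
After Jun 13: 677 on hand, pool $12,461.50 (≈ $18.4069 each)
After Jun 16: 843 on hand, pool $15,773.20 (≈ $18.7108 each)
Total COGS = $8,614.90 + $3,095.95 + $3,575.20 = $15,286.05
Ending inventory (cost pool remaining) = $15,773.20
Check: goods available $31,059.25 = COGS $15,286.05 + ending $15,773.20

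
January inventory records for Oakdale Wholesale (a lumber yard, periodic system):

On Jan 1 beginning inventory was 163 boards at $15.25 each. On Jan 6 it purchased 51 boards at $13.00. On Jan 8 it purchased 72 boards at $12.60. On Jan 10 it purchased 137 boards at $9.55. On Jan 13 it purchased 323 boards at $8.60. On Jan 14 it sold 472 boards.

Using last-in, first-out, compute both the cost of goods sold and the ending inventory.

Jan 14, 472 sold [LIFO — newest first]: 323 @ $8.60 + 137 @ $9.55 + 12 @ $12.60 = $4,237.35
Ending inventory: 163 @ $15.25 + 51 @ $13.00 + 60 @ $12.60 = $3,904.75
Check: goods available $8,142.10 = COGS $4,237.35 + ending $3,904.75

COGS = $4,237.35; ending inventory = $3,904.75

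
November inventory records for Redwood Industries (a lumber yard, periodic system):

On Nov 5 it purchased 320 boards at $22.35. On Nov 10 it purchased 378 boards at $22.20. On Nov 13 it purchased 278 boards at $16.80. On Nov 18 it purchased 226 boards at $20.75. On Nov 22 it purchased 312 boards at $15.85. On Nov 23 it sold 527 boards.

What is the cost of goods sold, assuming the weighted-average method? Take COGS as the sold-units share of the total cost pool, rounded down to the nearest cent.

COGS = $10,389.87

Nov 23, sell 527: 527/1514 × $29,848.70 → $10,389.87
Ending inventory (cost pool remaining) = $19,458.83
Check: goods available $29,848.70 = COGS $10,389.87 + ending $19,458.83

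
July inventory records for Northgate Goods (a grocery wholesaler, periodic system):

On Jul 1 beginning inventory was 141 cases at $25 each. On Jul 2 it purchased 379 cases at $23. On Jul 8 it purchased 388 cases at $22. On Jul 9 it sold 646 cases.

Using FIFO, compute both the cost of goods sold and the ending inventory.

COGS = $15,014; ending inventory = $5,764

Jul 9, 646 sold [FIFO — oldest first]: 141 @ $25 + 379 @ $23 + 126 @ $22 = $15,014
Ending inventory: 262 @ $22 = $5,764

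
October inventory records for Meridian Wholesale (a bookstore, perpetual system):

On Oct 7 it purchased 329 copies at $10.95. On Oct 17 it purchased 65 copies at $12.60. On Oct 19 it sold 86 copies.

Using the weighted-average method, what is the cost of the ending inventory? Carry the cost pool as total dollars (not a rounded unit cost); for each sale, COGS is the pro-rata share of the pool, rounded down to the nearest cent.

After Oct 7: 329 on hand, pool $3,602.55 (≈ $10.9500 each)
After Oct 17: 394 on hand, pool $4,421.55 (≈ $11.2222 each)
Oct 19, sell 86: 86/394 × $4,421.55 → $965.10
Ending inventory (cost pool remaining) = $3,456.45

Ending inventory = $3,456.45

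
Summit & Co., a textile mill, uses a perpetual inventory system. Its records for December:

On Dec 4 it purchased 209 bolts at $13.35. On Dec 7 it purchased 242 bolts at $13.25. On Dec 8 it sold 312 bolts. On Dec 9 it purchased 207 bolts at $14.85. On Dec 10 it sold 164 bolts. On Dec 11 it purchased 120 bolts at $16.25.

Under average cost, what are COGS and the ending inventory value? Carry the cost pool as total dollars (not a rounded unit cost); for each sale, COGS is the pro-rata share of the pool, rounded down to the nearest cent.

COGS = $6,481.49; ending inventory = $4,539.11

After Dec 4: 209 on hand, pool $2,790.15 (≈ $13.3500 each)
After Dec 7: 451 on hand, pool $5,996.65 (≈ $13.2963 each)
Dec 8, sell 312: 312/451 × $5,996.65 → $4,148.45
After Dec 9: 346 on hand, pool $4,922.15 (≈ $14.2259 each)
Dec 10, sell 164: 164/346 × $4,922.15 → $2,333.04
After Dec 11: 302 on hand, pool $4,539.11 (≈ $15.0302 each)
Total COGS = $4,148.45 + $2,333.04 = $6,481.49
Ending inventory (cost pool remaining) = $4,539.11
Check: goods available $11,020.60 = COGS $6,481.49 + ending $4,539.11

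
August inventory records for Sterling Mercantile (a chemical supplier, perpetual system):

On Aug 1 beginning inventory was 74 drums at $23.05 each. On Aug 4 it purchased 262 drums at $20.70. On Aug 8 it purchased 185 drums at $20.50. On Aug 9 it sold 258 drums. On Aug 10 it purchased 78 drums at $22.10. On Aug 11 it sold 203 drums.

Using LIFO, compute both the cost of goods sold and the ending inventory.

Aug 9, 258 sold [LIFO — newest first]: 185 @ $20.50 + 73 @ $20.70 = $5,303.60
Aug 11, 203 sold [LIFO — newest first]: 78 @ $22.10 + 125 @ $20.70 = $4,311.30
Total COGS = $5,303.60 + $4,311.30 = $9,614.90
Ending inventory: 74 @ $23.05 + 64 @ $20.70 = $3,030.50
Check: goods available $12,645.40 = COGS $9,614.90 + ending $3,030.50

COGS = $9,614.90; ending inventory = $3,030.50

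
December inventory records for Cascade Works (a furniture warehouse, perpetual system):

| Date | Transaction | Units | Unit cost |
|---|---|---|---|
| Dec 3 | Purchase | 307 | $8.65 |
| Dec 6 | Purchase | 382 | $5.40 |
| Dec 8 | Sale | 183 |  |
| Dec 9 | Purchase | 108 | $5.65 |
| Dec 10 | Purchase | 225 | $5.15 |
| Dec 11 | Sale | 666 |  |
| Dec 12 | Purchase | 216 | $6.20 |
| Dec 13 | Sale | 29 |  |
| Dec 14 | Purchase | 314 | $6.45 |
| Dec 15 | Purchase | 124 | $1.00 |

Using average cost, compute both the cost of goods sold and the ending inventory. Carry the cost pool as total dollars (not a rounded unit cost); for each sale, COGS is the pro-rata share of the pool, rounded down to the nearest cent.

After Dec 3: 307 on hand, pool $2,655.55 (≈ $8.6500 each)
After Dec 6: 689 on hand, pool $4,718.35 (≈ $6.8481 each)
Dec 8, sell 183: 183/689 × $4,718.35 → $1,253.20
After Dec 9: 614 on hand, pool $4,075.35 (≈ $6.6374 each)
After Dec 10: 839 on hand, pool $5,234.10 (≈ $6.2385 each)
Dec 11, sell 666: 666/839 × $5,234.10 → $4,154.83
After Dec 12: 389 on hand, pool $2,418.47 (≈ $6.2171 each)
Dec 13, sell 29: 29/389 × $2,418.47 → $180.29
After Dec 14: 674 on hand, pool $4,263.48 (≈ $6.3256 each)
After Dec 15: 798 on hand, pool $4,387.48 (≈ $5.4981 each)
Total COGS = $1,253.20 + $4,154.83 + $180.29 = $5,588.32
Ending inventory (cost pool remaining) = $4,387.48

COGS = $5,588.32; ending inventory = $4,387.48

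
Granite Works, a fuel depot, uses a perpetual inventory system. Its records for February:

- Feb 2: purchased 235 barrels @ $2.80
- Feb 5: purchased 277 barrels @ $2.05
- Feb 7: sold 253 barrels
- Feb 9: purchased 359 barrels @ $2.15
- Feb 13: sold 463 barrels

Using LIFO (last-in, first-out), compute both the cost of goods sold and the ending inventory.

Feb 7, 253 sold [LIFO — newest first]: 253 @ $2.05 = $518.65
Feb 13, 463 sold [LIFO — newest first]: 359 @ $2.15 + 24 @ $2.05 + 80 @ $2.80 = $1,045.05
Total COGS = $518.65 + $1,045.05 = $1,563.70
Ending inventory: 155 @ $2.80 = $434.00

COGS = $1,563.70; ending inventory = $434.00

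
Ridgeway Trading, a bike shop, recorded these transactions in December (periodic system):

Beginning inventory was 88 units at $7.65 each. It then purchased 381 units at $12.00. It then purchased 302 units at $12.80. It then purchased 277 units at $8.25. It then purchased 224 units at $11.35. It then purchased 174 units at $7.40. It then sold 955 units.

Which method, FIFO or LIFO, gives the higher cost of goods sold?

FIFO

FIFO COGS: 88 @ $7.65 + 381 @ $12.00 + 302 @ $12.80 + 184 @ $8.25 = $10,628.80
LIFO COGS: 174 @ $7.40 + 224 @ $11.35 + 277 @ $8.25 + 280 @ $12.80 = $9,699.25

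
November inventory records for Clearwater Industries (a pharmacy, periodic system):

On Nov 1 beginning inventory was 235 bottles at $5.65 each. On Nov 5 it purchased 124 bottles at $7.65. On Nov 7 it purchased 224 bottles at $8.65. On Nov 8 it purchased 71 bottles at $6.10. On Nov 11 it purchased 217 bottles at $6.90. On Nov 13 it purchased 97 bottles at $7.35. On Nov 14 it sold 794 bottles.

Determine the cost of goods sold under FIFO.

COGS = $5,613.05

Nov 14, 794 sold [FIFO — oldest first]: 235 @ $5.65 + 124 @ $7.65 + 224 @ $8.65 + 71 @ $6.10 + 140 @ $6.90 = $5,613.05
Ending inventory: 77 @ $6.90 + 97 @ $7.35 = $1,244.25
Check: goods available $6,857.30 = COGS $5,613.05 + ending $1,244.25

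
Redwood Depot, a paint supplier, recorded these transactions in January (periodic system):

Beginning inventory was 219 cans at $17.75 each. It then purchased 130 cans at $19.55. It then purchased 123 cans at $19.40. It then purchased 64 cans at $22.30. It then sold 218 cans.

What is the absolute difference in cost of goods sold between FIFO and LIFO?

$549.95

FIFO COGS: 218 @ $17.75 = $3,869.50
LIFO COGS: 64 @ $22.30 + 123 @ $19.40 + 31 @ $19.55 = $4,419.45
Difference = |$3,869.50 − $4,419.45| = $549.95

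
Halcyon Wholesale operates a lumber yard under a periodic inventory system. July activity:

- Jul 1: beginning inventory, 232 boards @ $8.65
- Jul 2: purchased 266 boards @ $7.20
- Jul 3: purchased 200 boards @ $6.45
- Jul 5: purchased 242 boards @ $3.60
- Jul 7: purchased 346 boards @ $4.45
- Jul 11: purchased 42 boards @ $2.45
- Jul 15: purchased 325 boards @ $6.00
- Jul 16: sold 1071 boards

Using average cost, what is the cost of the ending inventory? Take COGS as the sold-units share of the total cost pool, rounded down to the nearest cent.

Jul 16, sell 1071: 1071/1653 × $9,675.80 → $6,269.07
Ending inventory (cost pool remaining) = $3,406.73
Check: goods available $9,675.80 = COGS $6,269.07 + ending $3,406.73

Ending inventory = $3,406.73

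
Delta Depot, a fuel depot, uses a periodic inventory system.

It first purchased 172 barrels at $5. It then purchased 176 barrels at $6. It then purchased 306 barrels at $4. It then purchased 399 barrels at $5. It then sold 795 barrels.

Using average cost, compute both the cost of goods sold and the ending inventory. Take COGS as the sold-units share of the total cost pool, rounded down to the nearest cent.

Sale 1, sell 795: 795/1053 × $5,135.00 → $3,876.85
Ending inventory (cost pool remaining) = $1,258.15

COGS = $3,876.85; ending inventory = $1,258.15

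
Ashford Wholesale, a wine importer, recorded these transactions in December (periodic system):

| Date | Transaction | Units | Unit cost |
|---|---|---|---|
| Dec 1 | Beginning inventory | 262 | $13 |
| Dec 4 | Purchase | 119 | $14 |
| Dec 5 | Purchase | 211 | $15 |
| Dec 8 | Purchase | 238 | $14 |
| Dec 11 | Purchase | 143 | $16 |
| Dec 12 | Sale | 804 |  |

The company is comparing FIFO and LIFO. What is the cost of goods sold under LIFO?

FIFO COGS: 262 @ $13 + 119 @ $14 + 211 @ $15 + 212 @ $14 = $11,205
LIFO COGS: 143 @ $16 + 238 @ $14 + 211 @ $15 + 119 @ $14 + 93 @ $13 = $11,660

COGS = $11,660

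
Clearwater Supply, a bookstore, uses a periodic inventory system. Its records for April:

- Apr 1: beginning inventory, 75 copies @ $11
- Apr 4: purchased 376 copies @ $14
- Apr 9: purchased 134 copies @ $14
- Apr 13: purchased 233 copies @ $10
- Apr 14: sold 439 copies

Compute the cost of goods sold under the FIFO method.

Apr 14, 439 sold [FIFO — oldest first]: 75 @ $11 + 364 @ $14 = $5,921
Ending inventory: 12 @ $14 + 134 @ $14 + 233 @ $10 = $4,374

COGS = $5,921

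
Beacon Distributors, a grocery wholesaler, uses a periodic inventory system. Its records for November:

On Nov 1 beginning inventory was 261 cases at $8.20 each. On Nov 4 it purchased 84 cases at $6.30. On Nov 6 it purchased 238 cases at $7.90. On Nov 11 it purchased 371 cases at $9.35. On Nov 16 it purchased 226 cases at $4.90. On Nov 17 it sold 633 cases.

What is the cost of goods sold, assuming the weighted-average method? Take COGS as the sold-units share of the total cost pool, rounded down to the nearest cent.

COGS = $4,895.47

Nov 17, sell 633: 633/1180 × $9,125.85 → $4,895.47
Ending inventory (cost pool remaining) = $4,230.38
Check: goods available $9,125.85 = COGS $4,895.47 + ending $4,230.38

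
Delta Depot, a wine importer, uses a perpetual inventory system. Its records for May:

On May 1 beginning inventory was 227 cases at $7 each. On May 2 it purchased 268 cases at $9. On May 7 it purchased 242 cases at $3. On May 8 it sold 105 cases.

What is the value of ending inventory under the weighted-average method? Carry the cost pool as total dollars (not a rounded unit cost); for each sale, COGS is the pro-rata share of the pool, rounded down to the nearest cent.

Ending inventory = $4,053.55

After May 1: 227 on hand, pool $1,589.00 (≈ $7.0000 each)
After May 2: 495 on hand, pool $4,001.00 (≈ $8.0828 each)
After May 7: 737 on hand, pool $4,727.00 (≈ $6.4138 each)
May 8, sell 105: 105/737 × $4,727.00 → $673.45
Ending inventory (cost pool remaining) = $4,053.55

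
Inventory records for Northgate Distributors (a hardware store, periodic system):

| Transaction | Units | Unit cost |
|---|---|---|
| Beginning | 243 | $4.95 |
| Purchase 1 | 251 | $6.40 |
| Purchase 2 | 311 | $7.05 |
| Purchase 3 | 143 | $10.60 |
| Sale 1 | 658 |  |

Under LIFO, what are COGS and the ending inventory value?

COGS = $5,013.95; ending inventory = $1,503.65

Sale 1 (658) [LIFO — newest first]: 143 @ $10.60 + 311 @ $7.05 + 204 @ $6.40 = $5,013.95
Ending inventory: 243 @ $4.95 + 47 @ $6.40 = $1,503.65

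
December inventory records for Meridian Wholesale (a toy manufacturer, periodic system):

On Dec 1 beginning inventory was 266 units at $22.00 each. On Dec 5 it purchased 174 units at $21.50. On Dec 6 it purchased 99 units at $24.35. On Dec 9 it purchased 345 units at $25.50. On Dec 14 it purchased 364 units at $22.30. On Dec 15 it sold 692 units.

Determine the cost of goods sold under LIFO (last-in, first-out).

Dec 15, 692 sold [LIFO — newest first]: 364 @ $22.30 + 328 @ $25.50 = $16,481.20
Ending inventory: 266 @ $22.00 + 174 @ $21.50 + 99 @ $24.35 + 17 @ $25.50 = $12,437.15

COGS = $16,481.20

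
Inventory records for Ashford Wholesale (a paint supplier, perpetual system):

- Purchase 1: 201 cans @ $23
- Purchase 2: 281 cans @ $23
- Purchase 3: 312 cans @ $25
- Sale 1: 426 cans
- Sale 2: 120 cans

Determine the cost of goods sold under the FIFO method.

COGS = $12,686

Sale 1 (426) [FIFO — oldest first]: 201 @ $23 + 225 @ $23 = $9,798
Sale 2 (120) [FIFO — oldest first]: 56 @ $23 + 64 @ $25 = $2,888
Total COGS = $9,798 + $2,888 = $12,686
Ending inventory: 248 @ $25 = $6,200
Check: goods available $18,886 = COGS $12,686 + ending $6,200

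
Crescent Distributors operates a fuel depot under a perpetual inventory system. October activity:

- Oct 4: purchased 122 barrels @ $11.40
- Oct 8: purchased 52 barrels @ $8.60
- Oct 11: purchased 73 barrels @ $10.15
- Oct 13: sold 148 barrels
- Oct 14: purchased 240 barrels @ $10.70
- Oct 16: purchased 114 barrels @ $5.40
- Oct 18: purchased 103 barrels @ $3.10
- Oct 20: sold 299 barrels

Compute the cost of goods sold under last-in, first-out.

COGS = $3,262.65

Oct 13, 148 sold [LIFO — newest first]: 73 @ $10.15 + 52 @ $8.60 + 23 @ $11.40 = $1,450.35
Oct 20, 299 sold [LIFO — newest first]: 103 @ $3.10 + 114 @ $5.40 + 82 @ $10.70 = $1,812.30
Total COGS = $1,450.35 + $1,812.30 = $3,262.65
Ending inventory: 99 @ $11.40 + 158 @ $10.70 = $2,819.20
Check: goods available $6,081.85 = COGS $3,262.65 + ending $2,819.20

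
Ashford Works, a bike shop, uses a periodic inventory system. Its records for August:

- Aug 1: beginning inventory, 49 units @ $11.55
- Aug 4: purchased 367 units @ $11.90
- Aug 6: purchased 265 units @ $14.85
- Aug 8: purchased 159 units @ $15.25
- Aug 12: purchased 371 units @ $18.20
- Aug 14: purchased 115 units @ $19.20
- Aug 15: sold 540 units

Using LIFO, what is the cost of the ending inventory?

Aug 15, 540 sold [LIFO — newest first]: 115 @ $19.20 + 371 @ $18.20 + 54 @ $15.25 = $9,783.70
Ending inventory: 49 @ $11.55 + 367 @ $11.90 + 265 @ $14.85 + 105 @ $15.25 = $10,469.75
Check: goods available $20,253.45 = COGS $9,783.70 + ending $10,469.75

Ending inventory = $10,469.75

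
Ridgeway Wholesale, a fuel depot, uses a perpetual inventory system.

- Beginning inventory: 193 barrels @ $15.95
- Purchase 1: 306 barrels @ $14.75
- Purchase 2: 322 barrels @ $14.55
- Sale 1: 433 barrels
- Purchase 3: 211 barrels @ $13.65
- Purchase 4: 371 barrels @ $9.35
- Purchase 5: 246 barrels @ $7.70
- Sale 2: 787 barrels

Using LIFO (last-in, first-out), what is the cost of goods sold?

COGS = $14,005.90

Sale 1 (433) [LIFO — newest first]: 322 @ $14.55 + 111 @ $14.75 = $6,322.35
Sale 2 (787) [LIFO — newest first]: 246 @ $7.70 + 371 @ $9.35 + 170 @ $13.65 = $7,683.55
Total COGS = $6,322.35 + $7,683.55 = $14,005.90
Ending inventory: 193 @ $15.95 + 195 @ $14.75 + 41 @ $13.65 = $6,514.25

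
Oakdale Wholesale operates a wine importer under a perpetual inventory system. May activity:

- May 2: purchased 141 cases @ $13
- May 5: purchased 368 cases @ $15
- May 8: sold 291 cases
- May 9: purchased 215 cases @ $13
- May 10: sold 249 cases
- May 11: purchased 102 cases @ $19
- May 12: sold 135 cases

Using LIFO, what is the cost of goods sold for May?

COGS = $10,103

May 8, 291 sold [LIFO — newest first]: 291 @ $15 = $4,365
May 10, 249 sold [LIFO — newest first]: 215 @ $13 + 34 @ $15 = $3,305
May 12, 135 sold [LIFO — newest first]: 102 @ $19 + 33 @ $15 = $2,433
Total COGS = $4,365 + $3,305 + $2,433 = $10,103
Ending inventory: 141 @ $13 + 10 @ $15 = $1,983
Check: goods available $12,086 = COGS $10,103 + ending $1,983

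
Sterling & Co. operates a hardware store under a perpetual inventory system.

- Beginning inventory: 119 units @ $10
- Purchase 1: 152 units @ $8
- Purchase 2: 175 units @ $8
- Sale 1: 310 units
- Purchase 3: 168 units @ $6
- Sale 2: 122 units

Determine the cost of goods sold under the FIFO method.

COGS = $3,694

Sale 1 (310) [FIFO — oldest first]: 119 @ $10 + 152 @ $8 + 39 @ $8 = $2,718
Sale 2 (122) [FIFO — oldest first]: 122 @ $8 = $976
Total COGS = $2,718 + $976 = $3,694
Ending inventory: 14 @ $8 + 168 @ $6 = $1,120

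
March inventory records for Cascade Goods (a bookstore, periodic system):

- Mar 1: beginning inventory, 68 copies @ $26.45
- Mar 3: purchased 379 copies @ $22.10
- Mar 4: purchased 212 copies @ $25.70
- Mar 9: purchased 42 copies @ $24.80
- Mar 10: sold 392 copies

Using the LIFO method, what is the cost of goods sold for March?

Mar 10, 392 sold [LIFO — newest first]: 42 @ $24.80 + 212 @ $25.70 + 138 @ $22.10 = $9,539.80
Ending inventory: 68 @ $26.45 + 241 @ $22.10 = $7,124.70

COGS = $9,539.80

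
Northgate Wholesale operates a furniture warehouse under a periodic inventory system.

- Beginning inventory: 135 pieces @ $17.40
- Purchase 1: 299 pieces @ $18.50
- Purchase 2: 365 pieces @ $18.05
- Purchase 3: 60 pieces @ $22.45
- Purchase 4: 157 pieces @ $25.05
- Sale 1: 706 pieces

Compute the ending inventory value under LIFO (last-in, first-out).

Sale 1 (706) [LIFO — newest first]: 157 @ $25.05 + 60 @ $22.45 + 365 @ $18.05 + 124 @ $18.50 = $14,162.10
Ending inventory: 135 @ $17.40 + 175 @ $18.50 = $5,586.50

Ending inventory = $5,586.50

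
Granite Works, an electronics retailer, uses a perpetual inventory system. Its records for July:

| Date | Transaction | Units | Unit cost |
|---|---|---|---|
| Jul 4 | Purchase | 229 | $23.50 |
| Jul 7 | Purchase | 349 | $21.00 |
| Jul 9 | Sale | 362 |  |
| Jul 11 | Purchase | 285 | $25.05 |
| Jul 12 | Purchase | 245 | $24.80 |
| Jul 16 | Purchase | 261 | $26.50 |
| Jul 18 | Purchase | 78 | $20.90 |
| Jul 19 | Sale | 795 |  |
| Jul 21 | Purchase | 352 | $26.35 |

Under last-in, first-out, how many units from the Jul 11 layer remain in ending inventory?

Jul 9, 362 sold [LIFO — newest first]: 349 @ $21.00 + 13 @ $23.50 = $7,634.50
Jul 19, 795 sold [LIFO — newest first]: 78 @ $20.90 + 261 @ $26.50 + 245 @ $24.80 + 211 @ $25.05 = $19,908.25
Total COGS = $7,634.50 + $19,908.25 = $27,542.75
Ending inventory: 216 @ $23.50 + 74 @ $25.05 + 352 @ $26.35 = $16,204.90
Check: goods available $43,747.65 = COGS $27,542.75 + ending $16,204.90

74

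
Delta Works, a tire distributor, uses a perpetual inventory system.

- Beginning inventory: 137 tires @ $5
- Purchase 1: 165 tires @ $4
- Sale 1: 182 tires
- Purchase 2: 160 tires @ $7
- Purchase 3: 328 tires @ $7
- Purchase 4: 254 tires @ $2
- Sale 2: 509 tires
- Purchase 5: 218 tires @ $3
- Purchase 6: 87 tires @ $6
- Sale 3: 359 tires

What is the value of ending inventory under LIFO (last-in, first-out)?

Sale 1 (182) [LIFO — newest first]: 165 @ $4 + 17 @ $5 = $745
Sale 2 (509) [LIFO — newest first]: 254 @ $2 + 255 @ $7 = $2,293
Sale 3 (359) [LIFO — newest first]: 87 @ $6 + 218 @ $3 + 54 @ $7 = $1,554
Total COGS = $745 + $2,293 + $1,554 = $4,592
Ending inventory: 120 @ $5 + 160 @ $7 + 19 @ $7 = $1,853

Ending inventory = $1,853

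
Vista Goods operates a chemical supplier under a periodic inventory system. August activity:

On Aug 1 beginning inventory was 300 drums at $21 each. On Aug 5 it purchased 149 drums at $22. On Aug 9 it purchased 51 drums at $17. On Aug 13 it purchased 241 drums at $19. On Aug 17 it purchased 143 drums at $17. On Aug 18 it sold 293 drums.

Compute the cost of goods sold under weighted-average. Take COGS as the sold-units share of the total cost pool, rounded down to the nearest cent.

COGS = $5,785.42

Aug 18, sell 293: 293/884 × $17,455.00 → $5,785.42
Ending inventory (cost pool remaining) = $11,669.58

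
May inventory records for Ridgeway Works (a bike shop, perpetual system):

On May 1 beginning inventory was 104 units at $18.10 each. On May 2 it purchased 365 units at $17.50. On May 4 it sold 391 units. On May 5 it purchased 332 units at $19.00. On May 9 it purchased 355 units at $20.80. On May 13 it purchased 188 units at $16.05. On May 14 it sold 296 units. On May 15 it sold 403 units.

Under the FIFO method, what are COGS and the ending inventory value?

COGS = $20,589.10; ending inventory = $4,390.20

May 4, 391 sold [FIFO — oldest first]: 104 @ $18.10 + 287 @ $17.50 = $6,904.90
May 14, 296 sold [FIFO — oldest first]: 78 @ $17.50 + 218 @ $19.00 = $5,507.00
May 15, 403 sold [FIFO — oldest first]: 114 @ $19.00 + 289 @ $20.80 = $8,177.20
Total COGS = $6,904.90 + $5,507.00 + $8,177.20 = $20,589.10
Ending inventory: 66 @ $20.80 + 188 @ $16.05 = $4,390.20
Check: goods available $24,979.30 = COGS $20,589.10 + ending $4,390.20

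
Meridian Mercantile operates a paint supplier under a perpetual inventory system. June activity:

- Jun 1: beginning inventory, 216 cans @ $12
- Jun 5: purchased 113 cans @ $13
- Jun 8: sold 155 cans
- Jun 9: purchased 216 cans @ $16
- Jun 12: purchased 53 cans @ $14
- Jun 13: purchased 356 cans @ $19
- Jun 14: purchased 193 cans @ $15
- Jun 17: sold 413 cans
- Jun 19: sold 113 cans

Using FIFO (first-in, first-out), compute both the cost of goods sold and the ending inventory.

COGS = $9,836; ending inventory = $8,082

Jun 8, 155 sold [FIFO — oldest first]: 155 @ $12 = $1,860
Jun 17, 413 sold [FIFO — oldest first]: 61 @ $12 + 113 @ $13 + 216 @ $16 + 23 @ $14 = $5,979
Jun 19, 113 sold [FIFO — oldest first]: 30 @ $14 + 83 @ $19 = $1,997
Total COGS = $1,860 + $5,979 + $1,997 = $9,836
Ending inventory: 273 @ $19 + 193 @ $15 = $8,082
Check: goods available $17,918 = COGS $9,836 + ending $8,082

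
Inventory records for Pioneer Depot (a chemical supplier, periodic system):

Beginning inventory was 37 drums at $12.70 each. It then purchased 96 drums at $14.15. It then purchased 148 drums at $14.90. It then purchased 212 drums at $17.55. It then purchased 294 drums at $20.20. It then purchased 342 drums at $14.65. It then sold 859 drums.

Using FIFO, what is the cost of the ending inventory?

Sale 1 (859) [FIFO — oldest first]: 37 @ $12.70 + 96 @ $14.15 + 148 @ $14.90 + 212 @ $17.55 + 294 @ $20.20 + 72 @ $14.65 = $14,747.70
Ending inventory: 270 @ $14.65 = $3,955.50
Check: goods available $18,703.20 = COGS $14,747.70 + ending $3,955.50

Ending inventory = $3,955.50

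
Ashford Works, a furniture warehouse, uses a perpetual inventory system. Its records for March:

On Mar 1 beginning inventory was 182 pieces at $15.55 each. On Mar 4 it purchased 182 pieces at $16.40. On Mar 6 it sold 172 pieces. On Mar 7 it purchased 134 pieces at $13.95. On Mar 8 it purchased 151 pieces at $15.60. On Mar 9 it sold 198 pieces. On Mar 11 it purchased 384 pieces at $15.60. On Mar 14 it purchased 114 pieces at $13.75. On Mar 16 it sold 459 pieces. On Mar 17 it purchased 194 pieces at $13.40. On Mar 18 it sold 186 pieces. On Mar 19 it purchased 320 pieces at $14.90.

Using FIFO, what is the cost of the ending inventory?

Ending inventory = $9,215.90

Mar 6, 172 sold [FIFO — oldest first]: 172 @ $15.55 = $2,674.60
Mar 9, 198 sold [FIFO — oldest first]: 10 @ $15.55 + 182 @ $16.40 + 6 @ $13.95 = $3,224.00
Mar 16, 459 sold [FIFO — oldest first]: 128 @ $13.95 + 151 @ $15.60 + 180 @ $15.60 = $6,949.20
Mar 18, 186 sold [FIFO — oldest first]: 186 @ $15.60 = $2,901.60
Total COGS = $2,674.60 + $3,224.00 + $6,949.20 + $2,901.60 = $15,749.40
Ending inventory: 18 @ $15.60 + 114 @ $13.75 + 194 @ $13.40 + 320 @ $14.90 = $9,215.90
Check: goods available $24,965.30 = COGS $15,749.40 + ending $9,215.90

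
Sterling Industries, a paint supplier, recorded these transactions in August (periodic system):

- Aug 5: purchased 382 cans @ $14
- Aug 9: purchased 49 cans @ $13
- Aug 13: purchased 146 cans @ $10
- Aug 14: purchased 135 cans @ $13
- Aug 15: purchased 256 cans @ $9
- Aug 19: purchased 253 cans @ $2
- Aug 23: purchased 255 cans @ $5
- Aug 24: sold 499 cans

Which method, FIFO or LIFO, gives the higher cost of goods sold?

FIFO COGS: 382 @ $14 + 49 @ $13 + 68 @ $10 = $6,665
LIFO COGS: 255 @ $5 + 244 @ $2 = $1,763

FIFO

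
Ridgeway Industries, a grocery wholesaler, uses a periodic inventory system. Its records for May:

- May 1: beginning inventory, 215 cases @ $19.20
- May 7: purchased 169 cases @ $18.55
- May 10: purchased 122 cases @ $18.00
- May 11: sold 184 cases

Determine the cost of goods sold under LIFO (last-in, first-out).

COGS = $3,346.10

May 11, 184 sold [LIFO — newest first]: 122 @ $18.00 + 62 @ $18.55 = $3,346.10
Ending inventory: 215 @ $19.20 + 107 @ $18.55 = $6,112.85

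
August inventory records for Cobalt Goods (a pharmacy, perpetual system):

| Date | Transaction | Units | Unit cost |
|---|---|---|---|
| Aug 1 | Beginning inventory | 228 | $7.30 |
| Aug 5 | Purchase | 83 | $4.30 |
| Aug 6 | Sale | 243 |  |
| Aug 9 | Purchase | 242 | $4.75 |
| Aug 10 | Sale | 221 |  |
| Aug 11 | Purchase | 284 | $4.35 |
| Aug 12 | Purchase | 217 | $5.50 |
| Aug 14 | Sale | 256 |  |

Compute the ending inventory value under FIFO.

Aug 6, 243 sold [FIFO — oldest first]: 228 @ $7.30 + 15 @ $4.30 = $1,728.90
Aug 10, 221 sold [FIFO — oldest first]: 68 @ $4.30 + 153 @ $4.75 = $1,019.15
Aug 14, 256 sold [FIFO — oldest first]: 89 @ $4.75 + 167 @ $4.35 = $1,149.20
Total COGS = $1,728.90 + $1,019.15 + $1,149.20 = $3,897.25
Ending inventory: 117 @ $4.35 + 217 @ $5.50 = $1,702.45
Check: goods available $5,599.70 = COGS $3,897.25 + ending $1,702.45

Ending inventory = $1,702.45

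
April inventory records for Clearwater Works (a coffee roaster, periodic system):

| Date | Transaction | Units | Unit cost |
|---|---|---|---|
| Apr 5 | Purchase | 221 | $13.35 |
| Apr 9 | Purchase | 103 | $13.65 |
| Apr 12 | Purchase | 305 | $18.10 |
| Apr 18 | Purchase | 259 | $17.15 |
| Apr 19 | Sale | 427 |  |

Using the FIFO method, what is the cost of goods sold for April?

Apr 19, 427 sold [FIFO — oldest first]: 221 @ $13.35 + 103 @ $13.65 + 103 @ $18.10 = $6,220.60
Ending inventory: 202 @ $18.10 + 259 @ $17.15 = $8,098.05

COGS = $6,220.60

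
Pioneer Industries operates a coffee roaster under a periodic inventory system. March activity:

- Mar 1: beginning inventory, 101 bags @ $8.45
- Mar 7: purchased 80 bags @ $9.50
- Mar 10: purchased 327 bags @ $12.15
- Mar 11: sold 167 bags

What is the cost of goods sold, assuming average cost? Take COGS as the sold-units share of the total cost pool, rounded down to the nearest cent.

COGS = $1,836.50

Mar 11, sell 167: 167/508 × $5,586.50 → $1,836.50
Ending inventory (cost pool remaining) = $3,750.00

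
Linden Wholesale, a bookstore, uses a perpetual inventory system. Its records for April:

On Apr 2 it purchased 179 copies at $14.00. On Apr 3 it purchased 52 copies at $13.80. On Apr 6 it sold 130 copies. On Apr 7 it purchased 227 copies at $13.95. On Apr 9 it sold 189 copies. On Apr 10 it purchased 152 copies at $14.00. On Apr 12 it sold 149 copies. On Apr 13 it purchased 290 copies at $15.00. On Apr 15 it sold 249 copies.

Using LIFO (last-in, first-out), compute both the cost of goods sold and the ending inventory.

Apr 6, 130 sold [LIFO — newest first]: 52 @ $13.80 + 78 @ $14.00 = $1,809.60
Apr 9, 189 sold [LIFO — newest first]: 189 @ $13.95 = $2,636.55
Apr 12, 149 sold [LIFO — newest first]: 149 @ $14.00 = $2,086.00
Apr 15, 249 sold [LIFO — newest first]: 249 @ $15.00 = $3,735.00
Total COGS = $1,809.60 + $2,636.55 + $2,086.00 + $3,735.00 = $10,267.15
Ending inventory: 101 @ $14.00 + 38 @ $13.95 + 3 @ $14.00 + 41 @ $15.00 = $2,601.10
Check: goods available $12,868.25 = COGS $10,267.15 + ending $2,601.10

COGS = $10,267.15; ending inventory = $2,601.10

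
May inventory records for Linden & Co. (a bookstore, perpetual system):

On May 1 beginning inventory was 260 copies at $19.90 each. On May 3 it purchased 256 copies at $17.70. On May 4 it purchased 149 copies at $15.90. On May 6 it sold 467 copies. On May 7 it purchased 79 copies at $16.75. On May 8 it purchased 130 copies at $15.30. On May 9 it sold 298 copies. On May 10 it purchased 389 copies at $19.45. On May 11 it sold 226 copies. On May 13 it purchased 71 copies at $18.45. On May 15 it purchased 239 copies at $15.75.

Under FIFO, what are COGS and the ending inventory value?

May 6, 467 sold [FIFO — oldest first]: 260 @ $19.90 + 207 @ $17.70 = $8,837.90
May 9, 298 sold [FIFO — oldest first]: 49 @ $17.70 + 149 @ $15.90 + 79 @ $16.75 + 21 @ $15.30 = $4,880.95
May 11, 226 sold [FIFO — oldest first]: 109 @ $15.30 + 117 @ $19.45 = $3,943.35
Total COGS = $8,837.90 + $4,880.95 + $3,943.35 = $17,662.20
Ending inventory: 272 @ $19.45 + 71 @ $18.45 + 239 @ $15.75 = $10,364.60
Check: goods available $28,026.80 = COGS $17,662.20 + ending $10,364.60

COGS = $17,662.20; ending inventory = $10,364.60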